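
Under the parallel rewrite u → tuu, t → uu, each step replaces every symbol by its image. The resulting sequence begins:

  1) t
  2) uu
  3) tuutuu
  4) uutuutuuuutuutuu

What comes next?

tuutuuuutuutuuuutuutuutuutuuuutuutuuuutuutuu

Applying the rule to each of the 16 symbols of uutuutuuuutuutuu gives the pieces tuu tuu uu tuu tuu uu tuu tuu tuu tuu uu tuu tuu uu tuu tuu, which concatenate to the answer.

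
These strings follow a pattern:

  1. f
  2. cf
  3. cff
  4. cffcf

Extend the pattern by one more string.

cffcfcff

Each term (from the third on) is the previous term followed by the one before it: term 3 = cf·f = cff.
The next term joins cffcf and cff.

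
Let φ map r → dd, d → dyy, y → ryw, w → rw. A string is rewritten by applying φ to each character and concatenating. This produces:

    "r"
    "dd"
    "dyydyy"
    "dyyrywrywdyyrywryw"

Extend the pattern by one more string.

φ(dyyrywrywdyyrywryw) expands symbol-by-symbol to dyy ryw ryw dd ryw rw dd ryw rw dyy ryw ryw dd ryw rw dd ryw rw; joining the 18 pieces gives the next term.

dyyrywrywddrywrwddrywrwdyyrywrywddrywrwddrywrw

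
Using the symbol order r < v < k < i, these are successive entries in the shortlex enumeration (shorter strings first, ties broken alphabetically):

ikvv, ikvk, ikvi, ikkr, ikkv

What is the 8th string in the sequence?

ikir

Advancing 3 positions from ikkv through ikkv → ikkk → ikki reaches term 8.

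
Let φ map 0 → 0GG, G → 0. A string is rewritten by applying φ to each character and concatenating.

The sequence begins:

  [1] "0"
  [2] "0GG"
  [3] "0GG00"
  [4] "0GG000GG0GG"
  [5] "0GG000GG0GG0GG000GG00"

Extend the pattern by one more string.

0GG000GG0GG0GG000GG000GG000GG0GG0GG000GG0GG

φ(0GG000GG0GG0GG000GG00) expands symbol-by-symbol to 0GG 0 0 0GG 0GG 0GG 0 0 0GG 0 0 0GG 0 0 0GG 0GG 0GG 0 0 0GG 0GG; joining the 21 pieces gives the next term.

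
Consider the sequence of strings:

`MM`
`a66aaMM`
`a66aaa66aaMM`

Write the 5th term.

a66aaa66aaa66aaa66aaMM

Every step adds a66aa at the front: s(k+1) = a66aa·s(k).
From a66aaa66aaMM, 2 further steps: a66aaa66aaMM → a66aaa66aaa66aaMM → (answer).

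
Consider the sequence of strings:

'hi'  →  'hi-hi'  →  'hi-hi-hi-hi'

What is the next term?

hi-hi-hi-hi-hi-hi-hi-hi

Every step duplicates the string with '-' between the halves.
One more doubling of hi-hi-hi-hi gives the answer.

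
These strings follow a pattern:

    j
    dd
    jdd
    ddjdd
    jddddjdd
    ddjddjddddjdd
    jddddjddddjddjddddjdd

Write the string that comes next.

From term 3 onward, concatenate the second-to-last term with the last: j·dd = jdd, dd·jdd = ddjdd, …
So term 8 is ddjddjddddjdd·jddddjddddjddjddddjdd.

ddjddjddddjddjddddjddddjddjddddjdd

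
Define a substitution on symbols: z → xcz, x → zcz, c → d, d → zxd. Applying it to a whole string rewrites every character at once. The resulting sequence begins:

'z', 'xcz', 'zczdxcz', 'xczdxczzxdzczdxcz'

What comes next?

Replace each of the 17 characters of xczdxczzxdzczdxcz in place — zcz d xcz zxd zcz d xcz xcz zcz zxd xcz d xcz zxd zcz d xcz — and concatenate.

zczdxczzxdzczdxczxczzczzxdxczdxczzxdzczdxcz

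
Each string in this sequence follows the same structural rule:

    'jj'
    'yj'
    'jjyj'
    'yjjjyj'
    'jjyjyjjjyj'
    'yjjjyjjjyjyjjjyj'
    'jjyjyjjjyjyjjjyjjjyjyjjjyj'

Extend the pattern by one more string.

Each term (from the third on) is the two preceding terms concatenated in order: term 3 = jj·yj = jjyj.
So term 8 is yjjjyjjjyjyjjjyj·jjyjyjjjyjyjjjyjjjyjyjjjyj.

yjjjyjjjyjyjjjyjjjyjyjjjyjyjjjyjjjyjyjjjyj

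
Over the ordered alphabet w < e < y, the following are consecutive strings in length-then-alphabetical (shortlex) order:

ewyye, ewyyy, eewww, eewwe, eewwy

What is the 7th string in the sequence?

eewee

Advancing 2 positions from eewwy through eewwy → eewew reaches term 7.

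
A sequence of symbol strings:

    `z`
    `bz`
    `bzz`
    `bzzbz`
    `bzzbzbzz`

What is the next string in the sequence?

bzzbzbzzbzzbz

From term 3 onward, concatenate the last term with the second-to-last: bz·z = bzz, bzz·bz = bzzbz, …
So term 6 is bzzbzbzz·bzzbz.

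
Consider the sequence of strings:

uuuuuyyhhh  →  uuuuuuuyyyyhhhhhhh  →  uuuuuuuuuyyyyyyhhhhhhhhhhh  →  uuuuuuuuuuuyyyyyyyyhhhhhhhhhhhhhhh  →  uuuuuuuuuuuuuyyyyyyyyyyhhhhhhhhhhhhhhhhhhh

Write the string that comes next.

uuuuuuuuuuuuuuuyyyyyyyyyyyyhhhhhhhhhhhhhhhhhhhhhhh

The n-th term is 2n+3 u's then 2n y's then 4n-1 h's (n = 1, 2, …).
At n = 6 the blocks have lengths 15, 12, 23.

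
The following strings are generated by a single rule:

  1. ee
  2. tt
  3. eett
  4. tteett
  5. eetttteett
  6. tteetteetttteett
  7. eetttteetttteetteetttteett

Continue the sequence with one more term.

tteetteetttteetteetttteetttteetteetttteett

This is a Fibonacci-style word recurrence s(k) = s(k−2)·s(k−1): e.g. ee·tt = eett.
The next term joins tteetteetttteett and eetttteetttteetteetttteett.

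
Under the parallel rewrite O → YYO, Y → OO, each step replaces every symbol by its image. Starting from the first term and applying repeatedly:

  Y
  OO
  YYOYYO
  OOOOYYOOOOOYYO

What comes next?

YYOYYOYYOYYOOOOOYYOYYOYYOYYOYYOOOOOYYO

Replace each of the 14 characters of OOOOYYOOOOOYYO in place — YYO YYO YYO YYO OO OO YYO YYO YYO YYO YYO OO OO YYO — and concatenate.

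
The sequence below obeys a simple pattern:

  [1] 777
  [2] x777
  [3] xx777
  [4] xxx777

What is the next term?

Every step adds x at the front: s(k+1) = x·s(k).
Applying this once more to xxx777:

xxxx777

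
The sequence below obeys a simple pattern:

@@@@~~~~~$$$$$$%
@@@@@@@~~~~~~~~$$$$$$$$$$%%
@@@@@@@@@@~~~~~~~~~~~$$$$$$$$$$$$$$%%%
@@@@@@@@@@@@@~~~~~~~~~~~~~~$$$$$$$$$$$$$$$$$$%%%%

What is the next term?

Reading off run lengths: @ runs 4, 7, 10, 13; ~ runs 5, 8, 11, 14; $ runs 6, 10, 14, 18; % runs 1, 2, 3, 4 — each is linear in n (n = 1, 2, …).
For the next term, n = 5, so the run lengths are 16, 17, 22, 5.

@@@@@@@@@@@@@@@@~~~~~~~~~~~~~~~~~$$$$$$$$$$$$$$$$$$$$$$%%%%%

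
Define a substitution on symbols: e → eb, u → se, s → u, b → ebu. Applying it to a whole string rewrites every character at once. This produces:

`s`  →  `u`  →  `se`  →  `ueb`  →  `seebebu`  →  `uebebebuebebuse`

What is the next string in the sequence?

seebebuebebuebebuseebebuebebuseueb

Replace each of the 15 characters of uebebebuebebuse in place — se eb ebu eb ebu eb ebu se eb ebu eb ebu se u eb — and concatenate.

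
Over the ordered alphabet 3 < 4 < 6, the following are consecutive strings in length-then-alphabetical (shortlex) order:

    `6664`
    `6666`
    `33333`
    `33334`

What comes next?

The successor of 33334 increments the rightmost position that isn't already 6 and resets every position after it to 3.

33336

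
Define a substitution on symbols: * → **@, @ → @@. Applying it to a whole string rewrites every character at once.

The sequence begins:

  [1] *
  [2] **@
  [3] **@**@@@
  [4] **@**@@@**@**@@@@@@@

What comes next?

Rewriting the 20 symbols of **@**@@@**@**@@@@@@@ one by one yields **@ **@ @@ **@ **@ @@ @@ @@ **@ **@ @@ **@ **@ @@ @@ @@ @@ @@ @@ @@; concatenated:

**@**@@@**@**@@@@@@@**@**@@@**@**@@@@@@@@@@@@@@@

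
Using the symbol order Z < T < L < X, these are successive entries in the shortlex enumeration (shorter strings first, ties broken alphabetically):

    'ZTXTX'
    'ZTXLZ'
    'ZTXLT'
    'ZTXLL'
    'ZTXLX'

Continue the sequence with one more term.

Treat ZTXLX as a base-4 numeral over the given alphabet and add one, carrying through any trailing X's.

ZTXXZ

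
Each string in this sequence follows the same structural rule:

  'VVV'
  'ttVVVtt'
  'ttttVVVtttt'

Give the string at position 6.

ttttttttttVVVtttttttttt

Each term wraps the previous one in tt on the left and tt on the right.
From ttttVVVtttt, 3 further steps: ttttVVVtttt → ttttttVVVtttttt → ttttttttVVVtttttttt → (answer).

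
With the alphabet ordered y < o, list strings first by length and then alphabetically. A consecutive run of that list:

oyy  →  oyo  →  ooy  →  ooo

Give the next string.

ooo is the last string of length 3, so the next is the first of length 4: y repeated 4 times.

yyyy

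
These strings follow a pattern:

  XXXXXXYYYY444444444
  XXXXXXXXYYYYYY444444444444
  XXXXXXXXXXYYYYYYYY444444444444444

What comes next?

Term n consists of 2n X's, followed by 2n-2 Y's, followed by 3n 4's, where the shown terms are n = 3, 4, 5.
For the next term, n = 6, so the run lengths are 12, 10, 18.

XXXXXXXXXXXXYYYYYYYYYY444444444444444444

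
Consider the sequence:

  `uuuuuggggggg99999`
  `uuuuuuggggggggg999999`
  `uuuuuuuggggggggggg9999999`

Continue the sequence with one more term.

uuuuuuuuggggggggggggg99999999

The n-th term is n+2 u's then 2n+1 g's then n+2 9's, where the shown terms are n = 3, 4, 5.
Setting n = 6 gives 8, 13, 8 characters in each block.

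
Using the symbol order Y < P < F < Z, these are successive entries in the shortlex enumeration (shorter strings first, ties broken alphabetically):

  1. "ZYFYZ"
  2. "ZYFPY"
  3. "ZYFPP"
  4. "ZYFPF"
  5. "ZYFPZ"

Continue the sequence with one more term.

The successor of ZYFPZ increments the rightmost position that isn't already Z and resets every position after it to Y.

ZYFFY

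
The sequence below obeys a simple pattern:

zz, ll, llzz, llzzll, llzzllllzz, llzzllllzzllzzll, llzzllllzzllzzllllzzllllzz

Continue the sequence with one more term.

Each term (from the third on) is the previous term followed by the one before it: term 3 = ll·zz = llzz.
So term 8 is llzzllllzzllzzllllzzllllzz·llzzllllzzllzzll.

llzzllllzzllzzllllzzllllzzllzzllllzzllzzll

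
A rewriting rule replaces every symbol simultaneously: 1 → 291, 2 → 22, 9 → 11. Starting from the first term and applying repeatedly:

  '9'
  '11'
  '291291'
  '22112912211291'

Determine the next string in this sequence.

Rewriting the 14 symbols of 22112912211291 one by one yields 22 22 291 291 22 11 291 22 22 291 291 22 11 291; concatenated:

2222291291221129122222912912211291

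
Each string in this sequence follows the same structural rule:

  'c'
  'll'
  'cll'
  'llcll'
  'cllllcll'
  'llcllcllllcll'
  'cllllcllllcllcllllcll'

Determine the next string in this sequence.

Each term (from the third on) is the two preceding terms concatenated in order: term 3 = c·ll = cll.
Continuing: llcllcllllcll · cllllcllllcllcllllcll gives term 8.

llcllcllllcllcllllcllllcllcllllcll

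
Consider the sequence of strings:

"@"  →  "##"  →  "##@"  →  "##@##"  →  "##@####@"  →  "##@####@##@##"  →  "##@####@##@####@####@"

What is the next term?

Each term (from the third on) is the previous term followed by the one before it: term 3 = ##·@ = ##@.
So term 8 is ##@####@##@####@####@·##@####@##@##.

##@####@##@####@####@##@####@##@##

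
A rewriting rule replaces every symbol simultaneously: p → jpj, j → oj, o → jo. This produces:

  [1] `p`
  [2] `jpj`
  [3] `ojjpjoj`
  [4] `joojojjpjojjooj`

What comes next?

Rewriting the 15 symbols of joojojjpjojjooj one by one yields oj jo jo oj jo oj oj jpj oj jo oj oj jo jo oj; concatenated:

ojjojoojjoojojjpjojjoojojjojooj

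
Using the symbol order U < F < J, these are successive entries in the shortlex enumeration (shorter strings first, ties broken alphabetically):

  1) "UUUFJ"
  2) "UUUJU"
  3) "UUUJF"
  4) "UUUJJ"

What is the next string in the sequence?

The successor of UUUJJ increments the rightmost position that isn't already J and resets every position after it to U.

UUFUU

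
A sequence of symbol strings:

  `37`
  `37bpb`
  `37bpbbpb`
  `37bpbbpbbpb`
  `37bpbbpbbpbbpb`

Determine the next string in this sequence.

Every step adds bpb to the end: s(k+1) = s(k)·bpb.
Applying this once more to 37bpbbpbbpbbpb:

37bpbbpbbpbbpbbpb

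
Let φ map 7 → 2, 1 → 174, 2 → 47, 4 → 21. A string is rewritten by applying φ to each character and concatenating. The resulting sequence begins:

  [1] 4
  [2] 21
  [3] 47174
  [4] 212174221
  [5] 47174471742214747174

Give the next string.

φ(47174471742214747174) expands symbol-by-symbol to 21 2 174 2 21 21 2 174 2 21 47 47 174 21 2 21 2 174 2 21; joining the 20 pieces gives the next term.

2121742212121742214747174212212174221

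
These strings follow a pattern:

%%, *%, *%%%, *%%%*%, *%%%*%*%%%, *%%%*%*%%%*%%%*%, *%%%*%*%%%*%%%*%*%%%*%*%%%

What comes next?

This is a Fibonacci-style word recurrence s(k) = s(k−1)·s(k−2): e.g. *%·%% = *%%%.
So term 8 is *%%%*%*%%%*%%%*%*%%%*%*%%%·*%%%*%*%%%*%%%*%.

*%%%*%*%%%*%%%*%*%%%*%*%%%*%%%*%*%%%*%%%*%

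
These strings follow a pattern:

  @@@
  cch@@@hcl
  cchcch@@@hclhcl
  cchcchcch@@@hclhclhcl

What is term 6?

s(k+1) = cch·s(k)·hcl, so each term gains cch as a prefix and hcl as a suffix.
From cchcchcch@@@hclhclhcl, 2 further steps: cchcchcch@@@hclhclhcl → cchcchcchcch@@@hclhclhclhcl → (answer).

cchcchcchcchcch@@@hclhclhclhclhcl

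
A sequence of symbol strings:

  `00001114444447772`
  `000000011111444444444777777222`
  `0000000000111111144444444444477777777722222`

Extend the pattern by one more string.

00000000000001111111114444444444444447777777777772222222

Term n consists of 3n+1 0's, followed by 2n+1 1's, followed by 3n+3 4's, followed by 3n 7's, followed by 2n-1 2's (n = 1, 2, …).
For the next term, n = 4, so the run lengths are 13, 9, 15, 12, 7.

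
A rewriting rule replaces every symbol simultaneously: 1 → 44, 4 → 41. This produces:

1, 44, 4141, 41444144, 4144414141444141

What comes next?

Rewriting the 16 symbols of 4144414141444141 one by one yields 41 44 41 41 41 44 41 44 41 44 41 41 41 44 41 44; concatenated:

41444141414441444144414141444144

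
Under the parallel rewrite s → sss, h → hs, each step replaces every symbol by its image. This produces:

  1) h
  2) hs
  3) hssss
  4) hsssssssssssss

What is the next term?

φ(hsssssssssssss) expands symbol-by-symbol to hs sss sss sss sss sss sss sss sss sss sss sss sss sss; joining the 14 pieces gives the next term.

hssssssssssssssssssssssssssssssssssssssss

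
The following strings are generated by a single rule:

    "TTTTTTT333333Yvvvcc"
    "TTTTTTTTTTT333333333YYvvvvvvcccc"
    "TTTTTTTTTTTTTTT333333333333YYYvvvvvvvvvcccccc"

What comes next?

TTTTTTTTTTTTTTTTTTT333333333333333YYYYvvvvvvvvvvvvcccccccc

The n-th term is 4n+3 T's then 3n+3 3's then n Y's then 3n v's then 2n c's (n = 1, 2, …).
Setting n = 4 gives 19, 15, 4, 12, 8 characters in each block.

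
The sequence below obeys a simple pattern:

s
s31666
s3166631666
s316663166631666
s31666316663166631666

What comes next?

Each term is the previous one with 31666 appended.
Applying this once more to s31666316663166631666:

s3166631666316663166631666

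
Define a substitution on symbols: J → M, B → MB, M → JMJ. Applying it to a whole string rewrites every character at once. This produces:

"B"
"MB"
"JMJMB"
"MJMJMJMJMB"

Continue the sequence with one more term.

Expanding MJMJMJMJMB: M→JMJ, J→M, M→JMJ, J→M, M→JMJ, J→M, M→JMJ, J→M, M→JMJ, B→MB. Concatenated: JMJ M JMJ M JMJ M JMJ M JMJ MB.

JMJMJMJMJMJMJMJMJMJMB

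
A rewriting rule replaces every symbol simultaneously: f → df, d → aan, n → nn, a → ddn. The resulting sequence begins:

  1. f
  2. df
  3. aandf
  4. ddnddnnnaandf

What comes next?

Rewriting the 13 symbols of ddnddnnnaandf one by one yields aan aan nn aan aan nn nn nn ddn ddn nn aan df; concatenated:

aanaannnaanaannnnnnnddnddnnnaandf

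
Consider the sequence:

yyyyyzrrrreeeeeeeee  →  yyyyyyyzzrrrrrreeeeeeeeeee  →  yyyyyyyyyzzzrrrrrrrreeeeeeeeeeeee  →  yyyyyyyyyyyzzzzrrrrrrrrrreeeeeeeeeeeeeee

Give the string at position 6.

yyyyyyyyyyyyyyyzzzzzzrrrrrrrrrrrrrreeeeeeeeeeeeeeeeeee

Reading off run lengths: y runs 5, 7, 9, 11; z runs 1, 2, 3, 4; r runs 4, 6, 8, 10; e runs 9, 11, 13, 15 — each is linear in n, where the shown terms are n = 3, 4, 5, 6.
For term 6, n = 8, so the run lengths are 15, 6, 14, 19.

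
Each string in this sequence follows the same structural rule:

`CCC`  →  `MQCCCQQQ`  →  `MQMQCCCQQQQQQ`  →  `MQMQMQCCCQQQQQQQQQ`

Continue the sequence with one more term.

MQMQMQMQCCCQQQQQQQQQQQQ

Every step adds MQ to the front and QQQ to the end of the previous string.
One more step from MQMQMQCCCQQQQQQQQQ gives the answer.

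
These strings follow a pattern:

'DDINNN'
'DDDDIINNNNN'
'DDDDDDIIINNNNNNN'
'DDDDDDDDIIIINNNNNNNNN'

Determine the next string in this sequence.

DDDDDDDDDDIIIIINNNNNNNNNNN

The n-th term is 2n D's then n I's then 2n+1 N's (n = 1, 2, …).
Setting n = 5 gives 10, 5, 11 characters in each block.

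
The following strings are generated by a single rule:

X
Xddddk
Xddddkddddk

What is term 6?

Xddddkddddkddddkddddkddddk

Each term is the previous one with ddddk appended.
From Xddddkddddk, 3 further steps: Xddddkddddk → Xddddkddddkddddk → Xddddkddddkddddkddddk → (answer).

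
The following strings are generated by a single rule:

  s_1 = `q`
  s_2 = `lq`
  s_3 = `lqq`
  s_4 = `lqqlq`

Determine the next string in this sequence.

From term 3 onward, concatenate the last term with the second-to-last: lq·q = lqq, lqq·lq = lqqlq, …
So term 5 is lqqlq·lqq.

lqqlqlqq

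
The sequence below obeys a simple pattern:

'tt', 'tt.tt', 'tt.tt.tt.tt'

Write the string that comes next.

Every step duplicates the string with '.' between the halves.
Doubling tt.tt.tt.tt with '.' between the halves:

tt.tt.tt.tt.tt.tt.tt.tt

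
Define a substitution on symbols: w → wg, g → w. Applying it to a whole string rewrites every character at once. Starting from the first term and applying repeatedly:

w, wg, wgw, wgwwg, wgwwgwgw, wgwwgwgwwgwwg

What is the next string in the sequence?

Rewriting the 13 symbols of wgwwgwgwwgwwg one by one yields wg w wg wg w wg w wg wg w wg wg w; concatenated:

wgwwgwgwwgwwgwgwwgwgw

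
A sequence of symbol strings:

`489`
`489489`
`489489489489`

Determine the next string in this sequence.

489489489489489489489489

Every step duplicates the string.
So the next term is two copies of 489489489489.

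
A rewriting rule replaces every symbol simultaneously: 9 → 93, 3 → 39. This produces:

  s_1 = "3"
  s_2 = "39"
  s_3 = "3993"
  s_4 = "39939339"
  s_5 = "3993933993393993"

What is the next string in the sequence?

φ(3993933993393993) expands symbol-by-symbol to 39 93 93 39 93 39 39 93 93 39 39 93 39 93 93 39; joining the 16 pieces gives the next term.

39939339933939939339399339939339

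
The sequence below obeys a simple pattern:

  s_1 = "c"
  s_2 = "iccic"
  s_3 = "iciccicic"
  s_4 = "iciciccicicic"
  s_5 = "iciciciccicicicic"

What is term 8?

s(k+1) = ic·s(k)·ic, so each term gains ic as a prefix and ic as a suffix.
From iciciciccicicicic, 3 further steps: iciciciccicicicic → iciciciciccicicicicic → iciciciciciccicicicicicic → (answer).

iciciciciciciccicicicicicicic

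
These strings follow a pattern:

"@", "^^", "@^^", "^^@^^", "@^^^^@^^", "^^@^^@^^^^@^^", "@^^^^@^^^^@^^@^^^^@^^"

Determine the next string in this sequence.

This is a Fibonacci-style word recurrence s(k) = s(k−2)·s(k−1): e.g. @·^^ = @^^.
Continuing: ^^@^^@^^^^@^^ · @^^^^@^^^^@^^@^^^^@^^ gives term 8.

^^@^^@^^^^@^^@^^^^@^^^^@^^@^^^^@^^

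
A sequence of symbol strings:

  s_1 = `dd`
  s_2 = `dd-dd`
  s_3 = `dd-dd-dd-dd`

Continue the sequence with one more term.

dd-dd-dd-dd-dd-dd-dd-dd

Each string is two copies of the previous one joined by '-'.
One more doubling of dd-dd-dd-dd gives the answer.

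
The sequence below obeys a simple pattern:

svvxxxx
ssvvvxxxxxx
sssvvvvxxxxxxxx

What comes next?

ssssvvvvvxxxxxxxxxx

The n-th term is n-1 s's then n v's then 2n x's, where the shown terms are n = 2, 3, 4.
At n = 5 the blocks have lengths 4, 5, 10.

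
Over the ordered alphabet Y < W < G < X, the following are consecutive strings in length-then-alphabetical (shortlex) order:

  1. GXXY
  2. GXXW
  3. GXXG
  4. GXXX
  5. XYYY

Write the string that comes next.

Find the rightmost character of XYYY below X, bump it to the next letter, and reset everything to its right to Y.

XYYW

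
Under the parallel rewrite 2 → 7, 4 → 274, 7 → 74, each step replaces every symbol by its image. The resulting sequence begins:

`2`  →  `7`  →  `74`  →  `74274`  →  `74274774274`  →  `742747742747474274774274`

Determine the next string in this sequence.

Replace each of the 24 characters of 742747742747474274774274 in place — 74 274 7 74 274 74 74 274 7 74 274 74 274 74 274 7 74 274 74 74 274 7 74 274 — and concatenate.

74274774274747427477427474274742747742747474274774274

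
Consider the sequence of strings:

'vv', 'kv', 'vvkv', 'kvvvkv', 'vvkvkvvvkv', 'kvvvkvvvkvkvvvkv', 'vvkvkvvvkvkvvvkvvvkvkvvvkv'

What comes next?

From term 3 onward, concatenate the second-to-last term with the last: vv·kv = vvkv, kv·vvkv = kvvvkv, …
The next term joins kvvvkvvvkvkvvvkv and vvkvkvvvkvkvvvkvvvkvkvvvkv.

kvvvkvvvkvkvvvkvvvkvkvvvkvkvvvkvvvkvkvvvkv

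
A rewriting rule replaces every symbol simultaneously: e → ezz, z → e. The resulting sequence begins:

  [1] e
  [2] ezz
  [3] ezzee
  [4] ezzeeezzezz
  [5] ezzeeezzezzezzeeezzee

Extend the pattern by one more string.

Applying the rule to each of the 21 symbols of ezzeeezzezzezzeeezzee gives the pieces ezz e e ezz ezz ezz e e ezz e e ezz e e ezz ezz ezz e e ezz ezz, which concatenate to the answer.

ezzeeezzezzezzeeezzeeezzeeezzezzezzeeezzezz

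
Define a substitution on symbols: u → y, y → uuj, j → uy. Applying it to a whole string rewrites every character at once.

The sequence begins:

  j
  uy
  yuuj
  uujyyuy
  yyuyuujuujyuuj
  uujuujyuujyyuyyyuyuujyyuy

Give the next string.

φ(uujuujyuujyyuyyyuyuujyyuy) expands symbol-by-symbol to y y uy y y uy uuj y y uy uuj uuj y uuj uuj uuj y uuj y y uy uuj uuj y uuj; joining the 25 pieces gives the next term.

yyuyyyuyuujyyuyuujuujyuujuujuujyuujyyuyuujuujyuuj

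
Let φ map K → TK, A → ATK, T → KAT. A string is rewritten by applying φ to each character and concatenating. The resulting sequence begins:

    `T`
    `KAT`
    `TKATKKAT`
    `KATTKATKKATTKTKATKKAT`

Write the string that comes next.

Replace each of the 21 characters of KATTKATKKATTKTKATKKAT in place — TK ATK KAT KAT TK ATK KAT TK TK ATK KAT KAT TK KAT TK ATK KAT TK TK ATK KAT — and concatenate.

TKATKKATKATTKATKKATTKTKATKKATKATTKKATTKATKKATTKTKATKKAT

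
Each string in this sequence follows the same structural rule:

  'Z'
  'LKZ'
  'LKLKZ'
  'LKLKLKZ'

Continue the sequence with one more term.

Every step adds LK at the front: s(k+1) = LK·s(k).
So the next term is LK·LKLKLKZ.

LKLKLKLKZ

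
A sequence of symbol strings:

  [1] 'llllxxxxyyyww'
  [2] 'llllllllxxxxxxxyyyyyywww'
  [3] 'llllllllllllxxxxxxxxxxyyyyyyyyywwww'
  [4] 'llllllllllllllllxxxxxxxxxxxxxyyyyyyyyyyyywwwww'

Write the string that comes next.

Reading off run lengths: l runs 4, 8, 12, 16; x runs 4, 7, 10, 13; y runs 3, 6, 9, 12; w runs 2, 3, 4, 5 — each is linear in n (n = 1, 2, …).
For the next term, n = 5, so the run lengths are 20, 16, 15, 6.

llllllllllllllllllllxxxxxxxxxxxxxxxxyyyyyyyyyyyyyyywwwwww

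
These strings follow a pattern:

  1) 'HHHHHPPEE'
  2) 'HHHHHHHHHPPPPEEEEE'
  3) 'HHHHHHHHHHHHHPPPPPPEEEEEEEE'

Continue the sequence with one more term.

Each string has the form H^{4n+1} P^{2n} E^{3n-1} (n = 1, 2, …).
Setting n = 4 gives 17, 8, 11 characters in each block.

HHHHHHHHHHHHHHHHHPPPPPPPPEEEEEEEEEEE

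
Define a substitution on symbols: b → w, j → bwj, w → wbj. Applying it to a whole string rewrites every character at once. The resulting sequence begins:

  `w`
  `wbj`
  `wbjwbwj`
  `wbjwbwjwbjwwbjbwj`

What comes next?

wbjwbwjwbjwwbjbwjwbjwbwjwbjwbjwbwjwwbjbwj

φ(wbjwbwjwbjwwbjbwj) expands symbol-by-symbol to wbj w bwj wbj w wbj bwj wbj w bwj wbj wbj w bwj w wbj bwj; joining the 17 pieces gives the next term.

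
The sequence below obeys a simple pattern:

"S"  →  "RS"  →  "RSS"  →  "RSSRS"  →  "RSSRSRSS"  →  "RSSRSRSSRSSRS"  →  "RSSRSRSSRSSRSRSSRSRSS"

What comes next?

Each term (from the third on) is the previous term followed by the one before it: term 3 = RS·S = RSS.
The next term joins RSSRSRSSRSSRSRSSRSRSS and RSSRSRSSRSSRS.

RSSRSRSSRSSRSRSSRSRSSRSSRSRSSRSSRS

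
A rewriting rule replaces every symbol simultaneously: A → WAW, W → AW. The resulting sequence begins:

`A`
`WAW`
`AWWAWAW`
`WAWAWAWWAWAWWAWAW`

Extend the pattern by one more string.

Replace each of the 17 characters of WAWAWAWWAWAWWAWAW in place — AW WAW AW WAW AW WAW AW AW WAW AW WAW AW AW WAW AW WAW AW — and concatenate.

AWWAWAWWAWAWWAWAWAWWAWAWWAWAWAWWAWAWWAWAW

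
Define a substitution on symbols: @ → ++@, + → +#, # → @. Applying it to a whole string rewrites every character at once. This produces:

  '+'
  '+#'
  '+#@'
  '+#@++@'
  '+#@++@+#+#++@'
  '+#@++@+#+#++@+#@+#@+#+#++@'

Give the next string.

Replace each of the 26 characters of +#@++@+#+#++@+#@+#@+#+#++@ in place — +# @ ++@ +# +# ++@ +# @ +# @ +# +# ++@ +# @ ++@ +# @ ++@ +# @ +# @ +# +# ++@ — and concatenate.

+#@++@+#+#++@+#@+#@+#+#++@+#@++@+#@++@+#@+#@+#+#++@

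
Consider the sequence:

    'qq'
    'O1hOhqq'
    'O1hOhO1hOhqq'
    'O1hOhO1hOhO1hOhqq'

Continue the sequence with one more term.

Every step adds O1hOh at the front: s(k+1) = O1hOh·s(k).
One more step from O1hOhO1hOhO1hOhqq gives the answer.

O1hOhO1hOhO1hOhO1hOhqq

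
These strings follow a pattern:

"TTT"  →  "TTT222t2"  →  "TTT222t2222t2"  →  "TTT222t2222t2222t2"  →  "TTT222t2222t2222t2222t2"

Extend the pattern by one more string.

Each term is the previous one with 222t2 appended.
So the next term is TTT222t2222t2222t2222t2·222t2.

TTT222t2222t2222t2222t2222t2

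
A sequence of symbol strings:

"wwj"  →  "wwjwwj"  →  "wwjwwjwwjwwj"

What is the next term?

wwjwwjwwjwwjwwjwwjwwjwwj

Each string is two copies of the previous one concatenated.
So the next term is two copies of wwjwwjwwjwwj.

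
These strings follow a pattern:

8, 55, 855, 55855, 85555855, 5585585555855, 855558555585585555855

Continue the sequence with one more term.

5585585555855855558555585585555855

This is a Fibonacci-style word recurrence s(k) = s(k−2)·s(k−1): e.g. 8·55 = 855.
The next term joins 5585585555855 and 855558555585585555855.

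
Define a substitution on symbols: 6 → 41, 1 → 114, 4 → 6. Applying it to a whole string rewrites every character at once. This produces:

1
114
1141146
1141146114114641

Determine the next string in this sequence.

114114611411464111411461141146416114

Replace each of the 16 characters of 1141146114114641 in place — 114 114 6 114 114 6 41 114 114 6 114 114 6 41 6 114 — and concatenate.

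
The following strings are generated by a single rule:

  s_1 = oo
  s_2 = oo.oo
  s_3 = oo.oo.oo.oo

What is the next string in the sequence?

Every step duplicates the string with '.' between the halves.
So the next term is two copies of oo.oo.oo.oo with '.' between the halves.

oo.oo.oo.oo.oo.oo.oo.oo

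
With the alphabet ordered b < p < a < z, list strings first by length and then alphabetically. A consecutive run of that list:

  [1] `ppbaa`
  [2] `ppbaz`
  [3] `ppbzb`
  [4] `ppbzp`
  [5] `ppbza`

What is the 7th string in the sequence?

Advancing 2 positions from ppbza through ppbza → ppbzz reaches term 7.

pppbb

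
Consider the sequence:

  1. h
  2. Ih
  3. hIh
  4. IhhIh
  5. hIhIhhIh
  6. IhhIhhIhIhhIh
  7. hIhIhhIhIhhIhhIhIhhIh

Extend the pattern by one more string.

From term 3 onward, concatenate the second-to-last term with the last: h·Ih = hIh, Ih·hIh = IhhIh, …
Continuing: IhhIhhIhIhhIh · hIhIhhIhIhhIhhIhIhhIh gives term 8.

IhhIhhIhIhhIhhIhIhhIhIhhIhhIhIhhIh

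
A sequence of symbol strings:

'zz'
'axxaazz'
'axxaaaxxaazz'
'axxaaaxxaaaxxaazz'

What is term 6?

axxaaaxxaaaxxaaaxxaaaxxaazz

Every step adds axxaa at the front: s(k+1) = axxaa·s(k).
From axxaaaxxaaaxxaazz, 2 further steps: axxaaaxxaaaxxaazz → axxaaaxxaaaxxaaaxxaazz → (answer).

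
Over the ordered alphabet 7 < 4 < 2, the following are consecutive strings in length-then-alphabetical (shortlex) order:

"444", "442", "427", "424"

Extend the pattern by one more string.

422

The successor of 424 increments the rightmost position that isn't already 2 and resets every position after it to 7.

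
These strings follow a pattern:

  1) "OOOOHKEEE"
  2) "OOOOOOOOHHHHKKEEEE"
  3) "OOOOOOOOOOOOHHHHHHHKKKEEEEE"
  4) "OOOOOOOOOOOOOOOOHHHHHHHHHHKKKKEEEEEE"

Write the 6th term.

Term n consists of 4n O's, followed by 3n-2 H's, followed by n K's, followed by n+2 E's (n = 1, 2, …).
For term 6, n = 6, so the run lengths are 24, 16, 6, 8.

OOOOOOOOOOOOOOOOOOOOOOOOHHHHHHHHHHHHHHHHKKKKKKEEEEEEEE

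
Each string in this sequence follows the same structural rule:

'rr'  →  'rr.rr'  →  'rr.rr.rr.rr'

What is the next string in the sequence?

Every step duplicates the string with '.' between the halves.
So the next term is two copies of rr.rr.rr.rr with '.' between the halves.

rr.rr.rr.rr.rr.rr.rr.rr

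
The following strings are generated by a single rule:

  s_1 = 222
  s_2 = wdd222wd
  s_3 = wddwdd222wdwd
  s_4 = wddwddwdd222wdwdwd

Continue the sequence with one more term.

wddwddwddwdd222wdwdwdwd

Each term wraps the previous one in wdd on the left and wd on the right.
One more step from wddwddwdd222wdwdwd gives the answer.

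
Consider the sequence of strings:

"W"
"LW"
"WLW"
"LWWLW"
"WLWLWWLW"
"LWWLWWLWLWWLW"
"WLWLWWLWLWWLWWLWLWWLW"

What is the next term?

LWWLWWLWLWWLWWLWLWWLWLWWLWWLWLWWLW

Each term (from the third on) is the two preceding terms concatenated in order: term 3 = W·LW = WLW.
Continuing: LWWLWWLWLWWLW · WLWLWWLWLWWLWWLWLWWLW gives term 8.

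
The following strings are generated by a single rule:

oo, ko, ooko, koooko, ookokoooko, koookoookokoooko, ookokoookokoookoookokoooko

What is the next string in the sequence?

From term 3 onward, concatenate the second-to-last term with the last: oo·ko = ooko, ko·ooko = koooko, …
Continuing: koookoookokoooko · ookokoookokoookoookokoooko gives term 8.

koookoookokoookoookokoookokoookoookokoooko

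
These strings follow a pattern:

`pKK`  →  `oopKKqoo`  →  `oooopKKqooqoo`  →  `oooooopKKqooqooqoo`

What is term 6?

s(k+1) = oo·s(k)·qoo, so each term gains oo as a prefix and qoo as a suffix.
From oooooopKKqooqooqoo, 2 further steps: oooooopKKqooqooqoo → oooooooopKKqooqooqooqoo → (answer).

oooooooooopKKqooqooqooqooqoo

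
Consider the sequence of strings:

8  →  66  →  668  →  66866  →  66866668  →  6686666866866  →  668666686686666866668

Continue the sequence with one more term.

6686666866866668666686686666866866

This is a Fibonacci-style word recurrence s(k) = s(k−1)·s(k−2): e.g. 66·8 = 668.
So term 8 is 668666686686666866668·6686666866866.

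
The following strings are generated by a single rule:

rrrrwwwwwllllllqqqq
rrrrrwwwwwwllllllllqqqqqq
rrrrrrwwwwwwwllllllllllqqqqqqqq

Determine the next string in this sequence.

rrrrrrrwwwwwwwwllllllllllllqqqqqqqqqq

The n-th term is n+1 r's then n+2 w's then 2n l's then 2n-2 q's, where the shown terms are n = 3, 4, 5.
At n = 6 the blocks have lengths 7, 8, 12, 10.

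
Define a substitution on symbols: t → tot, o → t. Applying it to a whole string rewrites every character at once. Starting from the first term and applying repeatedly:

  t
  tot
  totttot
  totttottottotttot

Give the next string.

Rewriting the 17 symbols of totttottottotttot one by one yields tot t tot tot tot t tot tot t tot tot t tot tot tot t tot; concatenated:

totttottottotttottotttottotttottottotttot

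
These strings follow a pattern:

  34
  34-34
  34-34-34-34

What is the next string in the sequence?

34-34-34-34-34-34-34-34

Every step duplicates the string with '-' between the halves.
So the next term is two copies of 34-34-34-34 with '-' between the halves.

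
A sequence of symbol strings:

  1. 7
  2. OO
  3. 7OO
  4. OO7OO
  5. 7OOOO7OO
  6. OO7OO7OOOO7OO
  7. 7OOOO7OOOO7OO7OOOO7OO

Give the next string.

OO7OO7OOOO7OO7OOOO7OOOO7OO7OOOO7OO

From term 3 onward, concatenate the second-to-last term with the last: 7·OO = 7OO, OO·7OO = OO7OO, …
The next term joins OO7OO7OOOO7OO and 7OOOO7OOOO7OO7OOOO7OO.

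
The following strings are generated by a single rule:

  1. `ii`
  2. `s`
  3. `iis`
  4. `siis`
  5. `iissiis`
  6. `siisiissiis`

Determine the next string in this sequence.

From term 3 onward, concatenate the second-to-last term with the last: ii·s = iis, s·iis = siis, …
So term 7 is iissiis·siisiissiis.

iissiissiisiissiis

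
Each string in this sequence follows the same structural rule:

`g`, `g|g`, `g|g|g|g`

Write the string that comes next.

g|g|g|g|g|g|g|g

Every step duplicates the string with '|' between the halves.
So the next term is two copies of g|g|g|g with '|' between the halves.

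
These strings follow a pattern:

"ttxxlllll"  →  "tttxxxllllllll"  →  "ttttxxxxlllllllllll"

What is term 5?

ttttttxxxxxxlllllllllllllllll

Term n consists of n+1 t's, followed by n+1 x's, followed by 3n+2 l's (n = 1, 2, …).
At n = 5 the blocks have lengths 6, 6, 17.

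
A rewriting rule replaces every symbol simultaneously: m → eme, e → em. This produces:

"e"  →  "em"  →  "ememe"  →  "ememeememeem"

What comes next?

ememeememeemememeememeemememe

Rewriting each symbol of ememeememeem: e→em, m→eme, e→em, m→eme, e→em, e→em, m→eme, e→em, m→eme, e→em, e→em, m→eme, which concatenates to em eme em eme em em eme em eme em em eme.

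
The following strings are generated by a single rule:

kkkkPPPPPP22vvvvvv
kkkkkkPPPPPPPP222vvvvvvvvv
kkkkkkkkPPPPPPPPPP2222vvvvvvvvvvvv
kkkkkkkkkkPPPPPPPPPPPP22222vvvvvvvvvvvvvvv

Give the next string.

kkkkkkkkkkkkPPPPPPPPPPPPPP222222vvvvvvvvvvvvvvvvvv

Reading off run lengths: k runs 4, 6, 8, 10; P runs 6, 8, 10, 12; 2 runs 2, 3, 4, 5; v runs 6, 9, 12, 15 — each is linear in n, where the shown terms are n = 2, 3, 4, 5.
At n = 6 the blocks have lengths 12, 14, 6, 18.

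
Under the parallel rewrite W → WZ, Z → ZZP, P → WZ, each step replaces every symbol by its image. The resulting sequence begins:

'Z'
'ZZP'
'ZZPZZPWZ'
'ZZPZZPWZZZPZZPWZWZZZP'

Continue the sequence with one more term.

ZZPZZPWZZZPZZPWZWZZZPZZPZZPWZZZPZZPWZWZZZPWZZZPZZPZZPWZ

Replace each of the 21 characters of ZZPZZPWZZZPZZPWZWZZZP in place — ZZP ZZP WZ ZZP ZZP WZ WZ ZZP ZZP ZZP WZ ZZP ZZP WZ WZ ZZP WZ ZZP ZZP ZZP WZ — and concatenate.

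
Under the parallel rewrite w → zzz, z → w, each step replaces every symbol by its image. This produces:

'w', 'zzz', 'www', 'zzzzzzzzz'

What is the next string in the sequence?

wwwwwwwww

Rewriting each symbol of zzzzzzzzz: z→w, z→w, z→w, z→w, z→w, z→w, z→w, z→w, z→w, which concatenates to w w w w w w w w w.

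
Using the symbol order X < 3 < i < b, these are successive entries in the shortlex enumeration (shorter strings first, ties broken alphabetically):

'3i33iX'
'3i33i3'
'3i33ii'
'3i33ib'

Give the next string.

Find the rightmost character of 3i33ib below b, bump it to the next letter, and reset everything to its right to X.

3i33bX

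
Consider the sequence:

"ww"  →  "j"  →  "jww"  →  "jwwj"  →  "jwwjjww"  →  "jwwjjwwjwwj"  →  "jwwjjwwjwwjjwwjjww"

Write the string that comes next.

jwwjjwwjwwjjwwjjwwjwwjjwwjwwj

From term 3 onward, concatenate the last term with the second-to-last: j·ww = jww, jww·j = jwwj, …
So term 8 is jwwjjwwjwwjjwwjjww·jwwjjwwjwwj.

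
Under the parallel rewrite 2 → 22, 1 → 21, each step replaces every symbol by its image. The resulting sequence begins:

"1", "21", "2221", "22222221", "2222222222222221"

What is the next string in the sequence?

Applying the rule to each of the 16 symbols of 2222222222222221 gives the pieces 22 22 22 22 22 22 22 22 22 22 22 22 22 22 22 21, which concatenate to the answer.

22222222222222222222222222222221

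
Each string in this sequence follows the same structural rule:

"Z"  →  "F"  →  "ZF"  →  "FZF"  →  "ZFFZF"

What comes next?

FZFZFFZF

Each term (from the third on) is the two preceding terms concatenated in order: term 3 = Z·F = ZF.
Continuing: FZF · ZFFZF gives term 6.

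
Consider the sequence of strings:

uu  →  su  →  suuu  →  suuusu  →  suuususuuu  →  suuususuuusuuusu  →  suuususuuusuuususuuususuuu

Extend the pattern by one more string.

suuususuuusuuususuuususuuusuuususuuusuuusu

This is a Fibonacci-style word recurrence s(k) = s(k−1)·s(k−2): e.g. su·uu = suuu.
So term 8 is suuususuuusuuususuuususuuu·suuususuuusuuusu.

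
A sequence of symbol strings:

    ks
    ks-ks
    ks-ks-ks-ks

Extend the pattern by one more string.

Every step duplicates the string with '-' between the halves.
Doubling ks-ks-ks-ks with '-' between the halves:

ks-ks-ks-ks-ks-ks-ks-ks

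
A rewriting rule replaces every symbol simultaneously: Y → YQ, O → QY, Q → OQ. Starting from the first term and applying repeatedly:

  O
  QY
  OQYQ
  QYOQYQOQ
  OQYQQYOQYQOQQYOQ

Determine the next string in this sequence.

QYOQYQOQOQYQQYOQYQOQQYOQOQYQQYOQ

φ(OQYQQYOQYQOQQYOQ) expands symbol-by-symbol to QY OQ YQ OQ OQ YQ QY OQ YQ OQ QY OQ OQ YQ QY OQ; joining the 16 pieces gives the next term.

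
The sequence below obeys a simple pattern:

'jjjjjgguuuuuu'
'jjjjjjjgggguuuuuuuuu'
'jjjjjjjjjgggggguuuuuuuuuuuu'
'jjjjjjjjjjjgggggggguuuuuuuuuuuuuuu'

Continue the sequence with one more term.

The n-th term is 2n+3 j's then 2n g's then 3n+3 u's (n = 1, 2, …).
For the next term, n = 5, so the run lengths are 13, 10, 18.

jjjjjjjjjjjjjgggggggggguuuuuuuuuuuuuuuuuu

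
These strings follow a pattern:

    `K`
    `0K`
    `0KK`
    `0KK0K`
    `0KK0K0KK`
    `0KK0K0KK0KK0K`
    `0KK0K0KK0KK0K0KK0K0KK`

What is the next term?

0KK0K0KK0KK0K0KK0K0KK0KK0K0KK0KK0K

From term 3 onward, concatenate the last term with the second-to-last: 0K·K = 0KK, 0KK·0K = 0KK0K, …
So term 8 is 0KK0K0KK0KK0K0KK0K0KK·0KK0K0KK0KK0K.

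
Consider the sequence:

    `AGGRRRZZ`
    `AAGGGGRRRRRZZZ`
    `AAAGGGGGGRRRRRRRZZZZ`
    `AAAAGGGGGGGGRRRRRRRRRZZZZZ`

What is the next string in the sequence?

Reading off run lengths: A runs 1, 2, 3, 4; G runs 2, 4, 6, 8; R runs 3, 5, 7, 9; Z runs 2, 3, 4, 5 — each is linear in n (n = 1, 2, …).
For the next term, n = 5, so the run lengths are 5, 10, 11, 6.

AAAAAGGGGGGGGGGRRRRRRRRRRRZZZZZZ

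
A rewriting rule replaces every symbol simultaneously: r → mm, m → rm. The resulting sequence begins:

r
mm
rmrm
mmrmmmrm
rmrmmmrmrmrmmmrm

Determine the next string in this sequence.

Rewriting the 16 symbols of rmrmmmrmrmrmmmrm one by one yields mm rm mm rm rm rm mm rm mm rm mm rm rm rm mm rm; concatenated:

mmrmmmrmrmrmmmrmmmrmmmrmrmrmmmrm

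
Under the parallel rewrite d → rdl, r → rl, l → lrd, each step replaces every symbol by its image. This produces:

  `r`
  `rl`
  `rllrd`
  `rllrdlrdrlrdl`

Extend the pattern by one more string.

φ(rllrdlrdrlrdl) expands symbol-by-symbol to rl lrd lrd rl rdl lrd rl rdl rl lrd rl rdl lrd; joining the 13 pieces gives the next term.

rllrdlrdrlrdllrdrlrdlrllrdrlrdllrd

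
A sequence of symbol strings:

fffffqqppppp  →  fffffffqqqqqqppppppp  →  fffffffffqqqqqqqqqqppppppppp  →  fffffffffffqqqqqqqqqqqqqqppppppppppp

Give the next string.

Reading off run lengths: f runs 5, 7, 9, 11; q runs 2, 6, 10, 14; p runs 5, 7, 9, 11 — each is linear in n (n = 1, 2, …).
For the next term, n = 5, so the run lengths are 13, 18, 13.

fffffffffffffqqqqqqqqqqqqqqqqqqppppppppppppp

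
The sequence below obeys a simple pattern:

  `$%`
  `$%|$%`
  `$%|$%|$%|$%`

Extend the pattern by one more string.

Every step duplicates the string with '|' between the halves.
So the next term is two copies of $%|$%|$%|$% with '|' between the halves.

$%|$%|$%|$%|$%|$%|$%|$%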